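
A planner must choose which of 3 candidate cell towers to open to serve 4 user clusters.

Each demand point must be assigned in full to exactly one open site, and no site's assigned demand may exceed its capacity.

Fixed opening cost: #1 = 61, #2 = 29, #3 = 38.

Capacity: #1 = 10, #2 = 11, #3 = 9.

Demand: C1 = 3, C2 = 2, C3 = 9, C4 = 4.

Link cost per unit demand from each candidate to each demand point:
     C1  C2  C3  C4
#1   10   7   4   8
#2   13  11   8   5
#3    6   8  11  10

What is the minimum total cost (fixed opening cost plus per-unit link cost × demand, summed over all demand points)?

207

Open {#1, #2}; cheapest assignment that respects the capacities:
  #1 (cap 10, load 9): C3 — cost 9×4 = 36
  #2 (cap 11, load 9): C1, C2, C4 — cost 3×13 + 2×11 + 4×5 = 81
  Shipping 117, fixed 90 → total 207.
  Any other capacity-feasible assignment to {#1, #2} ships for at least 117.
Compare {#1, #3}: its best feasible assignment gives total 209.
Compare {#2, #3}: its best feasible assignment gives total 213.
Every other set of open sites that can feasibly serve all demand totals ≥ 209 even under its best assignment. Minimum: 207.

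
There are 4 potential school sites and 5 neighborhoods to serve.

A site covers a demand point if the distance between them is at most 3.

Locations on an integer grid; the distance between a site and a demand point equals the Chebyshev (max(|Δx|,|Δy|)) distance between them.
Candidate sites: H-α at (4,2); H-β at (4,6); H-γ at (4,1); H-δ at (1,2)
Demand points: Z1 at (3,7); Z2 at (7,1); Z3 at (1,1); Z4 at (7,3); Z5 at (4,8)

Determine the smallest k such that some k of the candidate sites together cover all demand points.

2

Coverage sets (demand points within 3 of each site):
  H-α: {Z2, Z3, Z4}
  H-β: {Z1, Z4, Z5}
  H-γ: {Z2, Z3, Z4}
  H-δ: {Z3}
No single site covers all 5 demand points.
But {H-α, H-β} covers everything, so the minimum is 2.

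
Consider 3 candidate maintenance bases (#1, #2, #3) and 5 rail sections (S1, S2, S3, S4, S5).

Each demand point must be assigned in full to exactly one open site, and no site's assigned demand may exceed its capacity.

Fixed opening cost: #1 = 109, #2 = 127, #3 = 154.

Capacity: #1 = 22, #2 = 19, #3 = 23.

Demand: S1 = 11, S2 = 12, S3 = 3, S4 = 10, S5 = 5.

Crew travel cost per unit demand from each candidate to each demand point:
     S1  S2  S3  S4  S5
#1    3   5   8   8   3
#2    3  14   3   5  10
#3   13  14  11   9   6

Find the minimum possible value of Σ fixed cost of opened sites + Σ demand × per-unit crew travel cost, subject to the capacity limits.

Open {#1, #2}; cheapest assignment that respects the capacities:
  #1 (cap 22, load 22): S2, S4 — cost 12×5 + 10×8 = 140
  #2 (cap 19, load 19): S1, S3, S5 — cost 11×3 + 3×3 + 5×10 = 92
  Shipping 232, fixed 236 → total 468.
  Any other capacity-feasible assignment to {#1, #2} ships for at least 232.
Compare {#1, #3}: its best feasible assignment gives total 593.
Compare {#1, #2, #3}: its best feasible assignment gives total 597.
Every other set of open sites that can feasibly serve all demand totals ≥ 593 even under its best assignment. Minimum: 468.

468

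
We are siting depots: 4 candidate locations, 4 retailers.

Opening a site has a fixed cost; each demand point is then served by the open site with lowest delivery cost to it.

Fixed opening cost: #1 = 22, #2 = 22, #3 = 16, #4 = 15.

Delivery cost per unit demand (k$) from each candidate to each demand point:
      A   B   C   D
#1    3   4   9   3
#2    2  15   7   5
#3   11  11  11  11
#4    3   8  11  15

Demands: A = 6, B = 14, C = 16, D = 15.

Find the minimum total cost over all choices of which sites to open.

Open {#1, #2}: assign each demand point to its cheapest open site.
  A→#2 6×2=12, B→#1 14×4=56, C→#2 16×7=112, D→#1 15×3=45
  delivery cost 225, fixed 44 → total 269.
Compare {#1, #2, #4}: delivery cost 225 + fixed 59 = 284.
Compare {#1}: delivery cost 263 + fixed 22 = 285.
Compare {#1, #2, #3}: delivery cost 225 + fixed 60 = 285.
All other subsets cost ≥ 284. Minimum total cost: 269.

269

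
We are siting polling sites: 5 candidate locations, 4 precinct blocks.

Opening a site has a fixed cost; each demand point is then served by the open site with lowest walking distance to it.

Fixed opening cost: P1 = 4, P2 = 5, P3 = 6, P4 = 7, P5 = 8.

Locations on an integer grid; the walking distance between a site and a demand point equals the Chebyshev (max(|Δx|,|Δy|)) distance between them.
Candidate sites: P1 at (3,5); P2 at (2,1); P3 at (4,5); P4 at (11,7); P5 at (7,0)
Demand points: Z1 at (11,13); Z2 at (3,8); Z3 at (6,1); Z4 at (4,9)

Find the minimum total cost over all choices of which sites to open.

Open {P1}: assign each demand point to its cheapest open site.
  Z1→P1 8, Z2→P1 3, Z3→P1 4, Z4→P1 4
  walking distance 19, fixed 4 → total 23.
Compare {P3}: walking distance 19 + fixed 6 = 25.
Compare {P1, P2}: walking distance 19 + fixed 9 = 28.
Compare {P1, P4}: walking distance 17 + fixed 11 = 28.
All other subsets cost ≥ 25. Minimum total cost: 23.

23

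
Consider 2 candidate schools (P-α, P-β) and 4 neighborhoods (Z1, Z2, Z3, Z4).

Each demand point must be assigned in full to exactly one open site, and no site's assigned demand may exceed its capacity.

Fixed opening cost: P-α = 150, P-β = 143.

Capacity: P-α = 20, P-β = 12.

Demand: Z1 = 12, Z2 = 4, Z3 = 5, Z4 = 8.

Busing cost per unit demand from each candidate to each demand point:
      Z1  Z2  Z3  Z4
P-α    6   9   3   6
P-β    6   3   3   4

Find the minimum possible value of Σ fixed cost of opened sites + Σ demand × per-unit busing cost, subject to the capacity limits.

424

Open {P-α, P-β}; cheapest assignment that respects the capacities:
  P-α (cap 20, load 17): Z1, Z3 — cost 12×6 + 5×3 = 87
  P-β (cap 12, load 12): Z2, Z4 — cost 4×3 + 8×4 = 44
  Shipping 131, fixed 293 → total 424.
  Any other capacity-feasible assignment to {P-α, P-β} ships for at least 131.
Total demand is 29 and no other set of sites has combined capacity ≥ 29, so {P-α, P-β} is the only feasible choice of open sites. Minimum: 424.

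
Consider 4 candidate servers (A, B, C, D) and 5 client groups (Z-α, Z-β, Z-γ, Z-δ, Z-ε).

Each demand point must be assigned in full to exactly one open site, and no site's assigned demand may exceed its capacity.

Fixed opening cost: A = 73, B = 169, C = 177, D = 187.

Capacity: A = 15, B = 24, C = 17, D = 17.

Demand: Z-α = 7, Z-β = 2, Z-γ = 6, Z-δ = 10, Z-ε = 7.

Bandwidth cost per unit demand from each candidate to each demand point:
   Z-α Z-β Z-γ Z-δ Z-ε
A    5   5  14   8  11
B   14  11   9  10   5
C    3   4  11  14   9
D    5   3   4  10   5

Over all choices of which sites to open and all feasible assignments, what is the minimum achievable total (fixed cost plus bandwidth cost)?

476

Open {A, B}; cheapest assignment that respects the capacities:
  A (cap 15, load 9): Z-α, Z-β — cost 7×5 + 2×5 = 45
  B (cap 24, load 23): Z-γ, Z-δ, Z-ε — cost 6×9 + 10×10 + 7×5 = 189
  Shipping 234, fixed 242 → total 476.
  Any other capacity-feasible assignment to {A, B} ships for at least 234.
Compare {A, D}: its best feasible assignment gives total 524.
Compare {B, D}: its best feasible assignment gives total 556.
Every other set of open sites that can feasibly serve all demand totals ≥ 524 even under its best assignment. Minimum: 476.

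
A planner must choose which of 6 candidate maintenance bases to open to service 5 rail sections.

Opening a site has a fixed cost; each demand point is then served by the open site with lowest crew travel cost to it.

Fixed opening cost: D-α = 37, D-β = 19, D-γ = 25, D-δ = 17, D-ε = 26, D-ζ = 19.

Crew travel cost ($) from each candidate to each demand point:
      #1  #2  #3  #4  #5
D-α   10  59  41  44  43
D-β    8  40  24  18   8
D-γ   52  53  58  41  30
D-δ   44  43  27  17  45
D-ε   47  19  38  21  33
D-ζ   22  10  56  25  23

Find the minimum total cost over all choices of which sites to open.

Open {D-β, D-ζ}: assign each demand point to its cheapest open site.
  #1→D-β 8, #2→D-ζ 10, #3→D-β 24, #4→D-β 18, #5→D-β 8
  crew travel cost 68, fixed 38 → total 106.
Compare {D-β}: crew travel cost 98 + fixed 19 = 117.
Compare {D-β, D-ε}: crew travel cost 77 + fixed 45 = 122.
Compare {D-β, D-δ, D-ζ}: crew travel cost 67 + fixed 55 = 122.
All other subsets cost ≥ 117. Minimum total cost: 106.

106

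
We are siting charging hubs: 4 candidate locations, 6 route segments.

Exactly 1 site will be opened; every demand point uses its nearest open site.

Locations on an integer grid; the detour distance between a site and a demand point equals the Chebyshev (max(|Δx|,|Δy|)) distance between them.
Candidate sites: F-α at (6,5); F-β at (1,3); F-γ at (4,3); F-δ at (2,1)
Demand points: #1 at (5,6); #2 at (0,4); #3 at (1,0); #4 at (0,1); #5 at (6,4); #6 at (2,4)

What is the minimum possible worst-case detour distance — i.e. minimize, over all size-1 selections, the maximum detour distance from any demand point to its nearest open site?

Open {F-γ}.
  Farthest demand point is #2 at detour distance 4 (to F-γ); all others are ≤ 4.
With {F-β} the worst case is 5.
With {F-δ} the worst case is 5.
No size-1 selection achieves below 4.

4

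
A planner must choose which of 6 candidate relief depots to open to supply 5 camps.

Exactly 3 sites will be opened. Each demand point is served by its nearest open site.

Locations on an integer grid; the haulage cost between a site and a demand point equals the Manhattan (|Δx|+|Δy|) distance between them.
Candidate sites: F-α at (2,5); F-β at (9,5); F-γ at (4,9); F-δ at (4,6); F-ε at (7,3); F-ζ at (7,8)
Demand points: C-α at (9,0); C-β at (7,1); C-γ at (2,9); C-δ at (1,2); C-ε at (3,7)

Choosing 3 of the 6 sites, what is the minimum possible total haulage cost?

Open {F-α, F-γ, F-ε}.
  C-α→F-ε 5, C-β→F-ε 2, C-γ→F-γ 2, C-δ→F-α 4, C-ε→F-α 3  ⇒ total 16.
Compare {F-α, F-δ, F-ε}: total 17.
Compare {F-α, F-β, F-ε}: total 18.
No size-3 selection does better; minimum is 16.

16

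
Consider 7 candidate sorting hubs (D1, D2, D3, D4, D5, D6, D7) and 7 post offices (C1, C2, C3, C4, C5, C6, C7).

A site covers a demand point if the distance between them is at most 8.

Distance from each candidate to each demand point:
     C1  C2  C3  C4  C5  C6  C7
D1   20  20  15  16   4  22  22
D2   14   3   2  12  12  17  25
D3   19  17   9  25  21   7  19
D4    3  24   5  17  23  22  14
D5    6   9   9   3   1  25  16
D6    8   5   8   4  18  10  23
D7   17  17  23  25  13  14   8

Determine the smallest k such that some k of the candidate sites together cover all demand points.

4

Coverage sets (demand points within 8 of each site):
  D1: {C5}
  D2: {C2, C3}
  D3: {C6}
  D4: {C1, C3}
  D5: {C1, C4, C5}
  D6: {C1, C2, C3, C4}
  D7: {C7}
No 3 sites suffice: every size-3 union leaves at least one demand point uncovered.
But {D1, D3, D6, D7} covers everything, so the minimum is 4.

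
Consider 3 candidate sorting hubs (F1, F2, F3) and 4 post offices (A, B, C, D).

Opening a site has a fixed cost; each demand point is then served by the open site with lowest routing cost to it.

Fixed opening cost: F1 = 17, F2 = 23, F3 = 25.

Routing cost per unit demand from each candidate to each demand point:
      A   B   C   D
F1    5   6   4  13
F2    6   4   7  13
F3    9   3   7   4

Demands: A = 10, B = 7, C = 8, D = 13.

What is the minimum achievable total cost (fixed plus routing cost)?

197

Open {F1, F3}: assign each demand point to its cheapest open site.
  A→F1 10×5=50, B→F3 7×3=21, C→F1 8×4=32, D→F3 13×4=52
  routing cost 155, fixed 42 → total 197.
Compare {F1, F2, F3}: routing cost 155 + fixed 65 = 220.
Compare {F2, F3}: routing cost 189 + fixed 48 = 237.
Compare {F3}: routing cost 219 + fixed 25 = 244.
All other subsets cost ≥ 220. Minimum total cost: 197.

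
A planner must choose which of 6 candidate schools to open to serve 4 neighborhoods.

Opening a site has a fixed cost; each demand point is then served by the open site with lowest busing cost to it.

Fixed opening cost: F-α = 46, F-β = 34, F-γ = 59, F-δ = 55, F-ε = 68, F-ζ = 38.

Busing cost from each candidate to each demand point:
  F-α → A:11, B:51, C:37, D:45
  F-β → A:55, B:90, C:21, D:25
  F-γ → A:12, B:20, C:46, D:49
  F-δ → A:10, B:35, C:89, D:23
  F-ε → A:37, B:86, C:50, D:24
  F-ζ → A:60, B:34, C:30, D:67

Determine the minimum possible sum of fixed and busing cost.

Open {F-β, F-γ}: assign each demand point to its cheapest open site.
  A→F-γ 12, B→F-γ 20, C→F-β 21, D→F-β 25
  busing cost 78, fixed 93 → total 171.
Compare {F-β, F-δ}: busing cost 89 + fixed 89 = 178.
Compare {F-γ}: busing cost 127 + fixed 59 = 186.
Compare {F-α, F-β}: busing cost 108 + fixed 80 = 188.
All other subsets cost ≥ 178. Minimum total cost: 171.

171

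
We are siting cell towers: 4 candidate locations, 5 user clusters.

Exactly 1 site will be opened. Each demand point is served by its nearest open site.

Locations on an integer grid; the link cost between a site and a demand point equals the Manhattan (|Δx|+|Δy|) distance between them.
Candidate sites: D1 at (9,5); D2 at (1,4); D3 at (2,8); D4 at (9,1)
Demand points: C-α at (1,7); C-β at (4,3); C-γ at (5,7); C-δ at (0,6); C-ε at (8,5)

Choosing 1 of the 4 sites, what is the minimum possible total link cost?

Open {D2}.
  C-α→D2 3, C-β→D2 4, C-γ→D2 7, C-δ→D2 3, C-ε→D2 8  ⇒ total 25.
Compare {D3}: total 26.
Compare {D1}: total 34.
No size-1 selection does better; minimum is 25.

25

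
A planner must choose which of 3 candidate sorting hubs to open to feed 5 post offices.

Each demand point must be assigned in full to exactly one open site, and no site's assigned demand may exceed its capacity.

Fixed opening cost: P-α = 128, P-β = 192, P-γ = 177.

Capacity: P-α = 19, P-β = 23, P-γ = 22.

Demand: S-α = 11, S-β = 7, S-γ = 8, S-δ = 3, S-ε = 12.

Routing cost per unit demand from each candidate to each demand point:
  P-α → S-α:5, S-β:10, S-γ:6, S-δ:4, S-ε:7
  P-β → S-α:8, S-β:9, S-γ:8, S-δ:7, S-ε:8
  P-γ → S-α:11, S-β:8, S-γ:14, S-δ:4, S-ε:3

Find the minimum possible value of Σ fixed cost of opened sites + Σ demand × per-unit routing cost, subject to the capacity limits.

512

Open {P-α, P-γ}; cheapest assignment that respects the capacities:
  P-α (cap 19, load 19): S-α, S-γ — cost 11×5 + 8×6 = 103
  P-γ (cap 22, load 22): S-β, S-δ, S-ε — cost 7×8 + 3×4 + 12×3 = 104
  Shipping 207, fixed 305 → total 512.
  Any other capacity-feasible assignment to {P-α, P-γ} ships for at least 207.
Compare {P-α, P-β}: its best feasible assignment gives total 603.
Compare {P-β, P-γ}: its best feasible assignment gives total 625.
Every other set of open sites that can feasibly serve all demand totals ≥ 603 even under its best assignment. Minimum: 512.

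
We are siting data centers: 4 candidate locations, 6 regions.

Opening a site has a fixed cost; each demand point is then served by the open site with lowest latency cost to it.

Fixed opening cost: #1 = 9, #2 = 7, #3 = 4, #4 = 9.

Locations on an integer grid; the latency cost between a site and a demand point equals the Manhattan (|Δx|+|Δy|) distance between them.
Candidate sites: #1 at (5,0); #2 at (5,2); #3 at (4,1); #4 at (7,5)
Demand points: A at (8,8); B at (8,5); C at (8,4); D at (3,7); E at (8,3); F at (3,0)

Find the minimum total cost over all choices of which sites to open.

31

Open {#3, #4}: assign each demand point to its cheapest open site.
  A→#4 4, B→#4 1, C→#4 2, D→#4 6, E→#4 3, F→#3 2
  latency cost 18, fixed 13 → total 31.
Compare {#4}: latency cost 25 + fixed 9 = 34.
Compare {#1, #4}: latency cost 18 + fixed 18 = 36.
Compare {#2, #4}: latency cost 20 + fixed 16 = 36.
All other subsets cost ≥ 34. Minimum total cost: 31.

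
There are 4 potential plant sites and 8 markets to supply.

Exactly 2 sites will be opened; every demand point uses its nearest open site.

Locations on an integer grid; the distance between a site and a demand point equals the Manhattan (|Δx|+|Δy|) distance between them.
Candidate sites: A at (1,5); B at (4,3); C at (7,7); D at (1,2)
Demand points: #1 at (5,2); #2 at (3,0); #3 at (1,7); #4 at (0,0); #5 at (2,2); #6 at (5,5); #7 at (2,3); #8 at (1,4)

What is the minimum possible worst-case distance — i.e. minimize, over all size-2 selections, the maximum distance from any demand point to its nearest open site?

Open {A, D}.
  Farthest demand point is #1 at distance 4 (to D); all others are ≤ 4.
With {B, D} the worst case is 5.
With {C, D} the worst case is 5.
No size-2 selection achieves below 4.

4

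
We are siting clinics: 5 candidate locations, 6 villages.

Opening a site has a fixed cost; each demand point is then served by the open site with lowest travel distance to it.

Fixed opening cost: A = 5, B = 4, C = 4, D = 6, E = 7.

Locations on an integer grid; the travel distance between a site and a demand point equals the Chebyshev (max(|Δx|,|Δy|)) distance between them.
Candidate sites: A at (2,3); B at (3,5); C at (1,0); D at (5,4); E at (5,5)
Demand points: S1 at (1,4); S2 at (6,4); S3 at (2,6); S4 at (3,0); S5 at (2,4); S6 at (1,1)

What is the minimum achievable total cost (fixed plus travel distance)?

Open {B, C}: assign each demand point to its cheapest open site.
  S1→B 2, S2→B 3, S3→B 1, S4→C 2, S5→B 1, S6→C 1
  travel distance 10, fixed 8 → total 18.
Compare {A}: travel distance 14 + fixed 5 = 19.
Compare {B}: travel distance 16 + fixed 4 = 20.
Compare {A, B}: travel distance 11 + fixed 9 = 20.
All other subsets cost ≥ 19. Minimum total cost: 18.

18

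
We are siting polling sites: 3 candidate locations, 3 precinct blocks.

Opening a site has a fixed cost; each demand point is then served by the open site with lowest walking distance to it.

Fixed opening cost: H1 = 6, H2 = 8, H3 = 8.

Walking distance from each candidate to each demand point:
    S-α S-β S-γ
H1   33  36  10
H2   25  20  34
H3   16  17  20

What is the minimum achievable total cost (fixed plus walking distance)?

Open {H1, H3}: assign each demand point to its cheapest open site.
  S-α→H3 16, S-β→H3 17, S-γ→H1 10
  walking distance 43, fixed 14 → total 57.
Compare {H3}: walking distance 53 + fixed 8 = 61.
Compare {H1, H2, H3}: walking distance 43 + fixed 22 = 65.
Compare {H1, H2}: walking distance 55 + fixed 14 = 69.
All other subsets cost ≥ 61. Minimum total cost: 57.

57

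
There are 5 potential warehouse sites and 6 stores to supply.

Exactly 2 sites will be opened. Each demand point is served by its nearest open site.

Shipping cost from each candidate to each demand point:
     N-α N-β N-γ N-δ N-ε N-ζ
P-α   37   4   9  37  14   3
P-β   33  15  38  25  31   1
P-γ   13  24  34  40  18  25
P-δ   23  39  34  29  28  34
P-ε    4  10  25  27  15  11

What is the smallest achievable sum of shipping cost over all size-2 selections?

61

Open {P-α, P-ε}.
  N-α→P-ε 4, N-β→P-α 4, N-γ→P-α 9, N-δ→P-ε 27, N-ε→P-α 14, N-ζ→P-α 3  ⇒ total 61.
Compare {P-α, P-γ}: total 80.
Compare {P-β, P-ε}: total 80.
No size-2 selection does better; minimum is 61.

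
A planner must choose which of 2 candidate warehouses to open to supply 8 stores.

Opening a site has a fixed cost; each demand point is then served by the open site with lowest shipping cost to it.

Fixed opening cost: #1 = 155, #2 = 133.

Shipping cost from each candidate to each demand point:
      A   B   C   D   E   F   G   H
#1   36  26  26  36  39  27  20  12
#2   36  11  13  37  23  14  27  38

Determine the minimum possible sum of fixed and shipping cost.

Open {#2}: assign each demand point to its cheapest open site.
  A→#2 36, B→#2 11, C→#2 13, D→#2 37, E→#2 23, F→#2 14, G→#2 27, H→#2 38
  shipping cost 199, fixed 133 → total 332.
Compare {#1}: shipping cost 222 + fixed 155 = 377.
Compare {#1, #2}: shipping cost 165 + fixed 288 = 453.

332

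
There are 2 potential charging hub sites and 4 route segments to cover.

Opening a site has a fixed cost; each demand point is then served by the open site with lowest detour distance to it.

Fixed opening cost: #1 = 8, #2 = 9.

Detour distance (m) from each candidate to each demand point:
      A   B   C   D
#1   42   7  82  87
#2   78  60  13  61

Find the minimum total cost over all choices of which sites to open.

140

Open {#1, #2}: assign each demand point to its cheapest open site.
  A→#1 42, B→#1 7, C→#2 13, D→#2 61
  detour distance 123, fixed 17 → total 140.
Compare {#2}: detour distance 212 + fixed 9 = 221.
Compare {#1}: detour distance 218 + fixed 8 = 226.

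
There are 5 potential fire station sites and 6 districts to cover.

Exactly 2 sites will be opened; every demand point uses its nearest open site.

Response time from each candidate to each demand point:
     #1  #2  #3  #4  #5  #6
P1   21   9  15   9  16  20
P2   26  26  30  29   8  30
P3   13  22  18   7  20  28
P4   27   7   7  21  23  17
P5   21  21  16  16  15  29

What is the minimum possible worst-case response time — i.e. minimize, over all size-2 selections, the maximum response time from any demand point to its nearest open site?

20

Open {P1, P3}.
  Farthest demand point is #6 at response time 20 (to P1); all others are ≤ 20.
With {P3, P4} the worst case is 20.
With {P1, P2} the worst case is 21.
No size-2 selection achieves below 20.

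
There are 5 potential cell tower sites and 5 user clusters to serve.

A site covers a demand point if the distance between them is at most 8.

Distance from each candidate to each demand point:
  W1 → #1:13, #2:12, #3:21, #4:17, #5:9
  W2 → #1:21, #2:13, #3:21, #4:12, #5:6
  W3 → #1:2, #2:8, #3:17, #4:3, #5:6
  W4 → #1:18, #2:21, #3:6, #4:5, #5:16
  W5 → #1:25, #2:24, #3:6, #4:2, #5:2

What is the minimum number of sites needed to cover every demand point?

2

Coverage sets (demand points within 8 of each site):
  W1: {}
  W2: {#5}
  W3: {#1, #2, #4, #5}
  W4: {#3, #4}
  W5: {#3, #4, #5}
No single site covers all 5 demand points.
But {W3, W4} covers everything, so the minimum is 2.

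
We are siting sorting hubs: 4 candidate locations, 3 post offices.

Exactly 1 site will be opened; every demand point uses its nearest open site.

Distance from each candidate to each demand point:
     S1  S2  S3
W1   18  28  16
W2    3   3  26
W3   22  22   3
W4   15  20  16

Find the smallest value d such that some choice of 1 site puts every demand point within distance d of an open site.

Open {W4}.
  Farthest demand point is S2 at distance 20 (to W4); all others are ≤ 20.
With {W3} the worst case is 22.
With {W2} the worst case is 26.
No size-1 selection achieves below 20.

20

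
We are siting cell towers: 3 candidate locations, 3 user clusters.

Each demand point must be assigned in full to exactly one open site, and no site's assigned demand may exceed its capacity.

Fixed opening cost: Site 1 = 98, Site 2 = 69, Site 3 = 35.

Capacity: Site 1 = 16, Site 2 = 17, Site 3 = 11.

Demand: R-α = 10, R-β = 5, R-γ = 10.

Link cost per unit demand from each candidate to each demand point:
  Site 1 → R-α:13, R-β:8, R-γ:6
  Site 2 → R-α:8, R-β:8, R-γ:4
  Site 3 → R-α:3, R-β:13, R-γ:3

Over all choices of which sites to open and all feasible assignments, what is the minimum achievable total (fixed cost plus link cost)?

Open {Site 2, Site 3}; cheapest assignment that respects the capacities:
  Site 2 (cap 17, load 15): R-β, R-γ — cost 5×8 + 10×4 = 80
  Site 3 (cap 11, load 10): R-α — cost 10×3 = 30
  Shipping 110, fixed 104 → total 214.
  Any other capacity-feasible assignment to {Site 2, Site 3} ships for at least 110.
Compare {Site 1, Site 3}: its best feasible assignment gives total 263.
Compare {Site 1, Site 2, Site 3}: its best feasible assignment gives total 312.
Every other set of open sites that can feasibly serve all demand totals ≥ 263 even under its best assignment. Minimum: 214.

214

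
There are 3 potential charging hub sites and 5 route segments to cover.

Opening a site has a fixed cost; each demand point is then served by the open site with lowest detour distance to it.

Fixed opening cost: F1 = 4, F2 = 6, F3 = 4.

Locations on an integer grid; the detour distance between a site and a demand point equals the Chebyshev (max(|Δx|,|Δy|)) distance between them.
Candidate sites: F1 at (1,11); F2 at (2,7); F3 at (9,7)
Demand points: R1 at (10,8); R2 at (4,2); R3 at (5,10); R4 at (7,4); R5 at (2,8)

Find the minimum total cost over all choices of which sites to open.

Open {F2, F3}: assign each demand point to its cheapest open site.
  R1→F3 1, R2→F2 5, R3→F2 3, R4→F3 3, R5→F2 1
  detour distance 13, fixed 10 → total 23.
Compare {F3}: detour distance 20 + fixed 4 = 24.
Compare {F1, F3}: detour distance 16 + fixed 8 = 24.
Compare {F1, F2, F3}: detour distance 13 + fixed 14 = 27.
All other subsets cost ≥ 24. Minimum total cost: 23.

23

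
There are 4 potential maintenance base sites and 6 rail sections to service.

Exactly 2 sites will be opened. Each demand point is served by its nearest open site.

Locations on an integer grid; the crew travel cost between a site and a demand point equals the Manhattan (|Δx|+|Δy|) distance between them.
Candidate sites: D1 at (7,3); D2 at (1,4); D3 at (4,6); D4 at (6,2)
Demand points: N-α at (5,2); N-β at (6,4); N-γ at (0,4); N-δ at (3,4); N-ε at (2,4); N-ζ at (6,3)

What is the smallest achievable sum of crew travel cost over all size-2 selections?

8

Open {D2, D4}.
  N-α→D4 1, N-β→D4 2, N-γ→D2 1, N-δ→D2 2, N-ε→D2 1, N-ζ→D4 1  ⇒ total 8.
Compare {D1, D2}: total 10.
Compare {D3, D4}: total 17.
No size-2 selection does better; minimum is 8.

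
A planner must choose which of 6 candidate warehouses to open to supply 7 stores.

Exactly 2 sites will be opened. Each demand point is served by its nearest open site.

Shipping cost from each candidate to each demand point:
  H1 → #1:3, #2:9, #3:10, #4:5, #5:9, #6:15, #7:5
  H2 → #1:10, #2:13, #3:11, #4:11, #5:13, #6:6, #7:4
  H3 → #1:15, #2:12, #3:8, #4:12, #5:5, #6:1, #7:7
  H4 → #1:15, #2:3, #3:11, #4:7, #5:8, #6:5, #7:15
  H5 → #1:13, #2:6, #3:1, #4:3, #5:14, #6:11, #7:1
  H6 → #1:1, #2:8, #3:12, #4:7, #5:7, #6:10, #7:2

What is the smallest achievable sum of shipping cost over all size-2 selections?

29

Open {H5, H6}.
  #1→H6 1, #2→H5 6, #3→H5 1, #4→H5 3, #5→H6 7, #6→H6 10, #7→H5 1  ⇒ total 29.
Compare {H3, H5}: total 30.
Compare {H3, H6}: total 32.
No size-2 selection does better; minimum is 29.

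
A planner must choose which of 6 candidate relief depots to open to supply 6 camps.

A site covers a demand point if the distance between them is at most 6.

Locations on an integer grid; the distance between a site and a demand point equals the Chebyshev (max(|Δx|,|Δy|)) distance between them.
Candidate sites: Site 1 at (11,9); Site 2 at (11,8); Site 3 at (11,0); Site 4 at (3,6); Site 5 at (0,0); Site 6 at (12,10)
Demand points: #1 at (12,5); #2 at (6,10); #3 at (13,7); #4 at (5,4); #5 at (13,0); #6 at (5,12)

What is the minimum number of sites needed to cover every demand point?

Coverage sets (demand points within 6 of each site):
  Site 1: {#1, #2, #3, #4, #6}
  Site 2: {#1, #2, #3, #4, #6}
  Site 3: {#1, #4, #5}
  Site 4: {#2, #4, #6}
  Site 5: {#4}
  Site 6: {#1, #2, #3}
No single site covers all 6 demand points.
But {Site 1, Site 3} covers everything, so the minimum is 2.

2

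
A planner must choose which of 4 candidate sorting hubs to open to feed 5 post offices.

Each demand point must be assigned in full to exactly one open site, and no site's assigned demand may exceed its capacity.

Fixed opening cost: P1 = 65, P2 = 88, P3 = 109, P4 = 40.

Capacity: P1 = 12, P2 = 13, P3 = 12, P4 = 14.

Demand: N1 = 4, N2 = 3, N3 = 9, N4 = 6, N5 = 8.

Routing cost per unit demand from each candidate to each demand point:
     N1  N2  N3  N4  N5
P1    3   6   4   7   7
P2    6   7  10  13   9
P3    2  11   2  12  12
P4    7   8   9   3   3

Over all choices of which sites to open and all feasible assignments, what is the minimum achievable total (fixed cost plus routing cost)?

Open {P1, P3, P4}; cheapest assignment that respects the capacities:
  P1 (cap 12, load 7): N1, N2 — cost 4×3 + 3×6 = 30
  P3 (cap 12, load 9): N3 — cost 9×2 = 18
  P4 (cap 14, load 14): N4, N5 — cost 6×3 + 8×3 = 42
  Shipping 90, fixed 214 → total 304.
  Any other capacity-feasible assignment to {P1, P3, P4} ships for at least 90.
Compare {P1, P2, P4}: its best feasible assignment gives total 313.
Compare {P2, P3, P4}: its best feasible assignment gives total 342.
Every other set of open sites that can feasibly serve all demand totals ≥ 313 even under its best assignment. Minimum: 304.

304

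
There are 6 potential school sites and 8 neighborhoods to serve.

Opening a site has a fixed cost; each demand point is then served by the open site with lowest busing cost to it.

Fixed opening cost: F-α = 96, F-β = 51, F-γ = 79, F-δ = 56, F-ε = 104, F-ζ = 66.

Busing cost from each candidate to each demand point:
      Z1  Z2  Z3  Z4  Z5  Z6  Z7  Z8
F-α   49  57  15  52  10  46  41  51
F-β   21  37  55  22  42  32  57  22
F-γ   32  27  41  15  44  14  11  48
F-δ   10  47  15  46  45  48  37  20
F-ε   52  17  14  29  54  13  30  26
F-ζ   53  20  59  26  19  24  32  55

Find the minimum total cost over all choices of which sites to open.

288

Open {F-δ, F-ζ}: assign each demand point to its cheapest open site.
  Z1→F-δ 10, Z2→F-ζ 20, Z3→F-δ 15, Z4→F-ζ 26, Z5→F-ζ 19, Z6→F-ζ 24, Z7→F-ζ 32, Z8→F-δ 20
  busing cost 166, fixed 122 → total 288.
Compare {F-γ, F-δ}: busing cost 156 + fixed 135 = 291.
Compare {F-γ}: busing cost 232 + fixed 79 = 311.
Compare {F-β, F-δ}: busing cost 215 + fixed 107 = 322.
All other subsets cost ≥ 291. Minimum total cost: 288.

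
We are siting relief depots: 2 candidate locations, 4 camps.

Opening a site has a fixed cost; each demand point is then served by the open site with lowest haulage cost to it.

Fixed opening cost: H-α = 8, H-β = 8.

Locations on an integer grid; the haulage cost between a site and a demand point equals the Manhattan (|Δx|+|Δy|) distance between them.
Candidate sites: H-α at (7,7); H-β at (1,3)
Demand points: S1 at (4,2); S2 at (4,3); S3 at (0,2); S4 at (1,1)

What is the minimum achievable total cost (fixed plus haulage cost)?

Open {H-β}: assign each demand point to its cheapest open site.
  S1→H-β 4, S2→H-β 3, S3→H-β 2, S4→H-β 2
  haulage cost 11, fixed 8 → total 19.
Compare {H-α, H-β}: haulage cost 11 + fixed 16 = 27.
Compare {H-α}: haulage cost 39 + fixed 8 = 47.

19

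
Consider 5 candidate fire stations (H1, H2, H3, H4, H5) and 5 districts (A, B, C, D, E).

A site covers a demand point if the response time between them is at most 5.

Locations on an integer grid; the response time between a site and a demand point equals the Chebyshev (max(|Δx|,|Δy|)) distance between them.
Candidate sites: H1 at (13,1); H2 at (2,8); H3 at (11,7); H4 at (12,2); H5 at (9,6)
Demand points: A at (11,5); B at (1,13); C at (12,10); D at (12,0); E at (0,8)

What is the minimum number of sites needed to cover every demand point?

3

Coverage sets (demand points within 5 of each site):
  H1: {A, D}
  H2: {B, E}
  H3: {A, C}
  H4: {A, D}
  H5: {A, C}
No 2 sites suffice: every size-2 union leaves at least one demand point uncovered.
But {H1, H2, H3} covers everything, so the minimum is 3.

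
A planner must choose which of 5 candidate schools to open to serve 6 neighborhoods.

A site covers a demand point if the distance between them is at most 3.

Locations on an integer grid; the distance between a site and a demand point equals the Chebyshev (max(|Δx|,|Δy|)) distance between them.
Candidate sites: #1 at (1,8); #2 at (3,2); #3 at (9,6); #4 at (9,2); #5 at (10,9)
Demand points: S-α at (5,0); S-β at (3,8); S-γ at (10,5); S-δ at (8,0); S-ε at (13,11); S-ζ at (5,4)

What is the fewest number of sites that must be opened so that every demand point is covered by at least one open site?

Coverage sets (demand points within 3 of each site):
  #1: {S-β}
  #2: {S-α, S-ζ}
  #3: {S-γ}
  #4: {S-γ, S-δ}
  #5: {S-ε}
No 3 sites suffice: every size-3 union leaves at least one demand point uncovered.
But {#1, #2, #4, #5} covers everything, so the minimum is 4.

4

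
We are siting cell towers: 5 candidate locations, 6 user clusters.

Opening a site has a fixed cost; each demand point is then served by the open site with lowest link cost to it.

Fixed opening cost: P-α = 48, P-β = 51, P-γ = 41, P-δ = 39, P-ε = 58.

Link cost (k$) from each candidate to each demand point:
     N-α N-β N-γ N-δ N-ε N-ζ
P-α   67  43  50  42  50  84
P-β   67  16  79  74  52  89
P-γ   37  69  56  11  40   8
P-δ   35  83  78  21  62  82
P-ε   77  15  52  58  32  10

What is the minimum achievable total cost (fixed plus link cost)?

Open {P-γ, P-ε}: assign each demand point to its cheapest open site.
  N-α→P-γ 37, N-β→P-ε 15, N-γ→P-ε 52, N-δ→P-γ 11, N-ε→P-ε 32, N-ζ→P-γ 8
  link cost 155, fixed 99 → total 254.
Compare {P-β, P-γ}: link cost 168 + fixed 92 = 260.
Compare {P-γ}: link cost 221 + fixed 41 = 262.
Compare {P-δ, P-ε}: link cost 165 + fixed 97 = 262.
All other subsets cost ≥ 260. Minimum total cost: 254.

254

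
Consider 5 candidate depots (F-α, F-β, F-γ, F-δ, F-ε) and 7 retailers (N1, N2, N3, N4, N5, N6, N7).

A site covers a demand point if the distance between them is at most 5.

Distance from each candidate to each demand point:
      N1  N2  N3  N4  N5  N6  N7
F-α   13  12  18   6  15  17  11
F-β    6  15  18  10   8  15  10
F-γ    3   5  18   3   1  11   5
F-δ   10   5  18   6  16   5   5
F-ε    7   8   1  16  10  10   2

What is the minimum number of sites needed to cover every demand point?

Coverage sets (demand points within 5 of each site):
  F-α: {}
  F-β: {}
  F-γ: {N1, N2, N4, N5, N7}
  F-δ: {N2, N6, N7}
  F-ε: {N3, N7}
No 2 sites suffice: every size-2 union leaves at least one demand point uncovered.
But {F-γ, F-δ, F-ε} covers everything, so the minimum is 3.

3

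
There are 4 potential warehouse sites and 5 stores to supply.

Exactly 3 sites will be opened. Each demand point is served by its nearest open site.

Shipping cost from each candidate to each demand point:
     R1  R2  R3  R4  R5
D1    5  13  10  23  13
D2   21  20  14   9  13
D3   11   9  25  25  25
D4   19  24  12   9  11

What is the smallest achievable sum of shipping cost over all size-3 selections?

44

Open {D1, D3, D4}.
  R1→D1 5, R2→D3 9, R3→D1 10, R4→D4 9, R5→D4 11  ⇒ total 44.
Compare {D1, D2, D3}: total 46.
Compare {D1, D2, D4}: total 48.
No size-3 selection does better; minimum is 44.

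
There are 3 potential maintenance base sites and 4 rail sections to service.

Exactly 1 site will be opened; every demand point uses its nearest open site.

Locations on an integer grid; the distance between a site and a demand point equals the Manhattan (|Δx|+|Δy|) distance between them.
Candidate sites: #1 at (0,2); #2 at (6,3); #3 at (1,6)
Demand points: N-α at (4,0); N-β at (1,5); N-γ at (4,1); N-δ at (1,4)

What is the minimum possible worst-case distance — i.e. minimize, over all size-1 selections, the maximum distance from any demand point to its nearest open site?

6

Open {#1}.
  Farthest demand point is N-α at distance 6 (to #1); all others are ≤ 6.
With {#2} the worst case is 7.
With {#3} the worst case is 9.
No size-1 selection achieves below 6.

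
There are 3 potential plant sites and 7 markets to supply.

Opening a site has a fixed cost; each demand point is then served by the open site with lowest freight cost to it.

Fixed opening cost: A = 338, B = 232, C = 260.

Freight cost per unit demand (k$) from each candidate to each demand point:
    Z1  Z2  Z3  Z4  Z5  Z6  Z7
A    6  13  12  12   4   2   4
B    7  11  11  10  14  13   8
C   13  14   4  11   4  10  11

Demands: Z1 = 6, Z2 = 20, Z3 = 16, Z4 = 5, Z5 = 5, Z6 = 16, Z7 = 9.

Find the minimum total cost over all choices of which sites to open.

974

Open {A}: assign each demand point to its cheapest open site.
  Z1→A 6×6=36, Z2→A 20×13=260, Z3→A 16×12=192, Z4→A 5×12=60, Z5→A 5×4=20, Z6→A 16×2=32, Z7→A 9×4=36
  freight cost 636, fixed 338 → total 974.
Compare {C}: freight cost 756 + fixed 260 = 1016.
Compare {B}: freight cost 838 + fixed 232 = 1070.
Compare {A, C}: freight cost 503 + fixed 598 = 1101.
All other subsets cost ≥ 1016. Minimum total cost: 974.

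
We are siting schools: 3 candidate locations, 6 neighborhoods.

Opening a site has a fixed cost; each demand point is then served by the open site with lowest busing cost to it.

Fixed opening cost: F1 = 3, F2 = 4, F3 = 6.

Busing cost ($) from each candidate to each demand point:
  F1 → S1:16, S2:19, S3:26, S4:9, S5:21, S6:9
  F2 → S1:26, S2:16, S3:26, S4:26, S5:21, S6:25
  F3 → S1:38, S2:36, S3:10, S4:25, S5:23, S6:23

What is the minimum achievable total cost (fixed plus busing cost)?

Open {F1, F3}: assign each demand point to its cheapest open site.
  S1→F1 16, S2→F1 19, S3→F3 10, S4→F1 9, S5→F1 21, S6→F1 9
  busing cost 84, fixed 9 → total 93.
Compare {F1, F2, F3}: busing cost 81 + fixed 13 = 94.
Compare {F1}: busing cost 100 + fixed 3 = 103.
Compare {F1, F2}: busing cost 97 + fixed 7 = 104.
All other subsets cost ≥ 94. Minimum total cost: 93.

93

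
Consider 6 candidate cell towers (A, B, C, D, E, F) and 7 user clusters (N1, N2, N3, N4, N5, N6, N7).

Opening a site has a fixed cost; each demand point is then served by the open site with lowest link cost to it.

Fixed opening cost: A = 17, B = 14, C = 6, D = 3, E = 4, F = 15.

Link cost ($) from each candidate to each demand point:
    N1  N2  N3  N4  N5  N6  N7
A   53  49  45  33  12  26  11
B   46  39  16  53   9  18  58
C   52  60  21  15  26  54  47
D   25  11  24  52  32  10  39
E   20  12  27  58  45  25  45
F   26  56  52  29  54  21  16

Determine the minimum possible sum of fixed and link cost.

130

Open {A, C, D, E}: assign each demand point to its cheapest open site.
  N1→E 20, N2→D 11, N3→C 21, N4→C 15, N5→A 12, N6→D 10, N7→A 11
  link cost 100, fixed 30 → total 130.
Compare {A, C, D}: link cost 105 + fixed 26 = 131.
Compare {A, B, C, D, E}: link cost 92 + fixed 44 = 136.
Compare {A, B, C, D}: link cost 97 + fixed 40 = 137.
All other subsets cost ≥ 131. Minimum total cost: 130.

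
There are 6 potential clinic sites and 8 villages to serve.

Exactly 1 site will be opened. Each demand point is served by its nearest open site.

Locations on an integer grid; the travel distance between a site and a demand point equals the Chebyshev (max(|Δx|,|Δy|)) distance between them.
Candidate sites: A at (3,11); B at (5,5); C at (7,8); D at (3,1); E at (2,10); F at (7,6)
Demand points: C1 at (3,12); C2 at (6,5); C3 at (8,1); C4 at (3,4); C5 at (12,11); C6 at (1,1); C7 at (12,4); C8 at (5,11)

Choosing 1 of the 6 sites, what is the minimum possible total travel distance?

Open {F}.
  C1→F 6, C2→F 1, C3→F 5, C4→F 4, C5→F 5, C6→F 6, C7→F 5, C8→F 5  ⇒ total 37.
Compare {B}: total 38.
Compare {C}: total 38.
No size-1 selection does better; minimum is 37.

37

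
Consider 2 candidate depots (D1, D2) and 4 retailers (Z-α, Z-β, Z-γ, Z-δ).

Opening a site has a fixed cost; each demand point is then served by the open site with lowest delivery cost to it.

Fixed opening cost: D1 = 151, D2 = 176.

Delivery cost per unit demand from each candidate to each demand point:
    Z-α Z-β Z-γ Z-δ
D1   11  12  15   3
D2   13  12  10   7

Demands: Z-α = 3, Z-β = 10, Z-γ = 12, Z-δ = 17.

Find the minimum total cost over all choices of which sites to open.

Open {D1}: assign each demand point to its cheapest open site.
  Z-α→D1 3×11=33, Z-β→D1 10×12=120, Z-γ→D1 12×15=180, Z-δ→D1 17×3=51
  delivery cost 384, fixed 151 → total 535.
Compare {D2}: delivery cost 398 + fixed 176 = 574.
Compare {D1, D2}: delivery cost 324 + fixed 327 = 651.

535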